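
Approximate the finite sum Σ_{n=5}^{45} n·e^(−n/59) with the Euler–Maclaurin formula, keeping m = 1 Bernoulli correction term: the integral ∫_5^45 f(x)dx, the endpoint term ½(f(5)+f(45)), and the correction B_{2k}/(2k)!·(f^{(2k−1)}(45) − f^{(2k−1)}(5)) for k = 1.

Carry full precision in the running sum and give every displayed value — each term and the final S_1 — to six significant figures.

The integral term ∫_5^45 x·e^(−x/59) dx = 607.355.
Endpoint term: (f(5) + f(45))/2 = (4.59373 + 20.9880)/2 = 12.7909.
So far: 620.145.
k=1: B_{2}/(2)! × [f^{(1)}(45) − f^{(1)}(5)] = 1/12 × (0.110671 − 0.840886) = -0.0608512.

S_1 ≈ 620.085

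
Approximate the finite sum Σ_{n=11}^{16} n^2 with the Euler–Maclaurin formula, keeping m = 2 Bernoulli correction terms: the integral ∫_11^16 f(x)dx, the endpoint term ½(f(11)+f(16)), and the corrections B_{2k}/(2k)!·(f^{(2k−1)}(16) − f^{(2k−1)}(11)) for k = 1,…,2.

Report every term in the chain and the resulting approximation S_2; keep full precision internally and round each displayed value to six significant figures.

∫_11^16 x^2 dx evaluates to 921.667.
Boundary: ½(f(11) + f(16)) = ½(121.000 + 256.000) = 188.500.
So far: 1110.17.
Order-1 term: 1/12 · (32.0000 − 22.0000) = 0.833333.
Partial sum through k=1: 1111.00.
Order-2 term: −1/720 · (0.00000 − 0.00000) = 0.00000.

S_2 ≈ 1111.00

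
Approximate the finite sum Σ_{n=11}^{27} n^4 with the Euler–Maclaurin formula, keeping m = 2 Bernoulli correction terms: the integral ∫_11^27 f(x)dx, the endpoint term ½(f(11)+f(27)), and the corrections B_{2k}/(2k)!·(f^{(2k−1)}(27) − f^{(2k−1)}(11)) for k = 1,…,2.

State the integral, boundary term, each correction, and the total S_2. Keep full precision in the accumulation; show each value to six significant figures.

The integral term ∫_11^27 x^4 dx = 2.83757e+06.
Endpoint term: (f(11) + f(27))/2 = (14641.0 + 531441)/2 = 273041.
Integral + boundary = 3.11061e+06.
Correction k=1: B_{2}/2! · (f^{(1)}(27) − f^{(1)}(11)) = 1/12 · (78732.0 − 5324.00) = 6117.33.
Partial sum through k=1: 3.11673e+06.
Correction k=2: B_{4}/4! · (f^{(3)}(27) − f^{(3)}(11)) = −1/720 · (648.000 − 264.000) = -0.533333.

S_2 ≈ 3.11673e+06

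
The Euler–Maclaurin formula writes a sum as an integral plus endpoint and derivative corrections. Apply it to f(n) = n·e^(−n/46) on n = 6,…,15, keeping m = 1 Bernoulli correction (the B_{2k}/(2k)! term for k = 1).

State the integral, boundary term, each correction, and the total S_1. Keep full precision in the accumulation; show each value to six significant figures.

S_1 ≈ 82.3051

Integral: ∫_6^15 x·e^(−x/46) dx = 74.2820.
Endpoint term: (f(6) + f(15))/2 = (5.26628 + 10.8261)/2 = 8.04621.
Running total after boundary: 82.3282.
Order-1 term: 1/12 · (0.486392 − 0.763229) = -0.0230698.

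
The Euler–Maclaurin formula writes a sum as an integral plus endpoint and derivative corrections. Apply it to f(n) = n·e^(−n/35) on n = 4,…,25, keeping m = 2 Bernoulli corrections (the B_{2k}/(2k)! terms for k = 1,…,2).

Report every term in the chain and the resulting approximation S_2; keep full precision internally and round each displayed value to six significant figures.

∫_4^25 x·e^(−x/35) dx evaluates to 189.547.
Endpoint term: (f(4) + f(25))/2 = (3.56801 + 12.2385)/2 = 7.90328.
Running total after boundary: 197.450.
Order-1 term: 1/12 · (0.139869 − 0.790060) = -0.0541826.
Partial sum through k=1: 197.396.
Order-2 term: −1/720 · (0.000913431 − 0.00210128) = 1.64979e-06.

S_2 ≈ 197.396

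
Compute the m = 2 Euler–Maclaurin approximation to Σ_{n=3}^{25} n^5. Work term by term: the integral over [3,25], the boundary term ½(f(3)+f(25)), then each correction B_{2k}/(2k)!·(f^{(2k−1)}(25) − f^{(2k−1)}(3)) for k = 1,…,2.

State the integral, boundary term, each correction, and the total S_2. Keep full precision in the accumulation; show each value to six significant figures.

∫_3^25 x^5 dx evaluates to 4.06900e+07.
Endpoint term: (f(3) + f(25))/2 = (243.000 + 9.76562e+06)/2 = 4.88293e+06.
Integral + boundary = 4.55729e+07.
Order-1 term: 1/12 · (1.95312e+06 − 405.000) = 162727.
After k=1: 4.57356e+07.
Order-2 term: −1/720 · (37500.0 − 540.000) = -51.3333.

S_2 ≈ 4.57356e+07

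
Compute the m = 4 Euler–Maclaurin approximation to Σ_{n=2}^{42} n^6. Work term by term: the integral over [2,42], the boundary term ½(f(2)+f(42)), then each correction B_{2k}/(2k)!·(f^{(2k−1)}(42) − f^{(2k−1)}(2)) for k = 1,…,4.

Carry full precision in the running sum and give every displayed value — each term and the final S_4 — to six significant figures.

S_4 ≈ 3.57440e+10

∫_2^42 x^6 dx evaluates to 3.29342e+10.
½[f(2) + f(42)] = ½[64.0000 + 5.48903e+09] = 2.74452e+09.
So far: 3.56787e+10.
Correction k=1: B_{2}/2! · (f^{(1)}(42) − f^{(1)}(2)) = 1/12 · (7.84147e+08 − 192.000) = 6.53456e+07.
Running total after k=1: 3.57441e+10.
Correction k=2: B_{4}/4! · (f^{(3)}(42) − f^{(3)}(2)) = −1/720 · (8.89056e+06 − 960.000) = -12346.7.
Running total after k=2: 3.57440e+10.
Correction k=3: B_{6}/6! · (f^{(5)}(42) − f^{(5)}(2)) = 1/30240 · (30240.0 − 1440.00) = 0.952381.
Running total after k=3: 3.57440e+10.
Correction k=4: B_{8}/8! · (f^{(7)}(42) − f^{(7)}(2)) = −1/1209600 · (0.00000 − 0.00000) = 0.00000.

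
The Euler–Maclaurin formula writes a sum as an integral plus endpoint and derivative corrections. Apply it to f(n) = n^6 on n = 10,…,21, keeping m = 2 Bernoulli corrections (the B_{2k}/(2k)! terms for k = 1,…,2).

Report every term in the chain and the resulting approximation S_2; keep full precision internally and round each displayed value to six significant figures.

The integral term ∫_10^21 x^6 dx = 2.55870e+08.
½[f(10) + f(21)] = ½[1.00000e+06 + 8.57661e+07] = 4.33831e+07.
So far: 2.99253e+08.
Order-1 term: 1/12 · (2.45046e+07 − 600000) = 1.99205e+06.
After k=1: 3.01245e+08.
Order-2 term: −1/720 · (1.11132e+06 − 120000) = -1376.83.

S_2 ≈ 3.01244e+08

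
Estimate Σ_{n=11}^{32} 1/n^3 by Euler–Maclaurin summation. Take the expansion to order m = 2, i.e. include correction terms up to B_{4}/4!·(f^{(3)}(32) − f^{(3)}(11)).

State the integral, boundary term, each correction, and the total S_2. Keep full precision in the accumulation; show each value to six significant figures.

∫_11^32 1/x^3 dx evaluates to 0.00364395.
Boundary: ½(f(11) + f(32)) = ½(0.000751315 + 3.05176e-05) = 0.000390916.
Running total after boundary: 0.00403487.
Order-1 term: 1/12 · (-2.86102e-06 − (-0.000204904)) = 1.68369e-05.
Running total after k=1: 0.00405170.
Order-2 term: −1/720 · (-5.58794e-08 − (-3.38684e-05)) = -4.69619e-08.

S_2 ≈ 0.00405166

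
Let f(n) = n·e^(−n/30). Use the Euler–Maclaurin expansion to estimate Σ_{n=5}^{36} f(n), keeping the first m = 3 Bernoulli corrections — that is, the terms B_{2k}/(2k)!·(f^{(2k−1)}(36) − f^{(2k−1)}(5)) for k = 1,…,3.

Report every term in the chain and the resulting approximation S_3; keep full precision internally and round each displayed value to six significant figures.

∫_5^36 x·e^(−x/30) dx evaluates to 292.441.
½[f(5) + f(36)] = ½[4.23241 + 10.8430] = 7.53770.
Integral + boundary = 299.979.
k=1: B_{2}/(2)! × [f^{(1)}(36) − f^{(1)}(5)] = 1/12 × (-0.0602388 − 0.705401) = -0.0638034.
Partial sum through k=1: 299.915.
k=2: B_{4}/(4)! × [f^{(3)}(36) − f^{(3)}(5)] = −1/720 × (0.000602388 − 0.00266485) = 2.86453e-06.
Partial sum through k=2: 299.915.
k=3: B_{6}/(6)! × [f^{(5)}(36) − f^{(5)}(5)] = 1/30240 × (1.41301e-06 − 5.05102e-06) = -1.20305e-10.

S_3 ≈ 299.915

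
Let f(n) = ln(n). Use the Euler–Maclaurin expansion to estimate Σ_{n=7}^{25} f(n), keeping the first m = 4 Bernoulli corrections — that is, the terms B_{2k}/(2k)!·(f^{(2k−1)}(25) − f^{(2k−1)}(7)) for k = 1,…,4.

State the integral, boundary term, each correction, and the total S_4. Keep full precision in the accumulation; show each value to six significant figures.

The integral term ∫_7^25 ln(x) dx = 48.8505.
½[f(7) + f(25)] = ½[1.94591 + 3.21888] = 2.58239.
Integral + boundary = 51.4329.
Order-1 term: 1/12 · (0.0400000 − 0.142857) = -0.00857143.
After k=1: 51.4243.
Order-2 term: −1/720 · (0.000128000 − 0.00583090) = 7.92070e-06.
After k=2: 51.4244.
Order-3 term: 1/30240 · (2.45760e-06 − 0.00142798) = -4.71402e-08.
After k=3: 51.4244.
Order-4 term: −1/1209600 · (1.17965e-07 − 0.000874271) = 7.22680e-10.

S_4 ≈ 51.4244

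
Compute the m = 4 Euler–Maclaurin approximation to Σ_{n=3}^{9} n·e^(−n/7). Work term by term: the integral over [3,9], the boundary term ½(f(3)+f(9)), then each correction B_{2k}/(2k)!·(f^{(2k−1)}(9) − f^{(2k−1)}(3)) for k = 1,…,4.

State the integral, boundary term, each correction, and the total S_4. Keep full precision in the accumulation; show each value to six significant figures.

S_4 ≈ 16.8216

∫_3^9 x·e^(−x/7) dx evaluates to 14.6380.
Boundary: ½(f(3) + f(9)) = ½(1.95432 + 2.48808) = 2.22120.
Integral + boundary = 16.8592.
Correction k=1: B_{2}/2! · (f^{(1)}(9) − f^{(1)}(3)) = 1/12 · (-0.0789866 − 0.372251) = -0.0376031.
Running total after k=1: 16.8216.
Correction k=2: B_{4}/4! · (f^{(3)}(9) − f^{(3)}(3)) = −1/720 · (0.00967183 − 0.0341863) = 3.40479e-05.
Running total after k=2: 16.8216.
Correction k=3: B_{6}/6! · (f^{(5)}(9) − f^{(5)}(3)) = 1/30240 · (0.000427666 − 0.00124032) = -2.68735e-08.
Running total after k=3: 16.8216.
Correction k=4: B_{8}/8! · (f^{(7)}(9) − f^{(7)}(3)) = −1/1209600 · (1.34275e-05 − 3.63869e-05) = 1.89810e-11.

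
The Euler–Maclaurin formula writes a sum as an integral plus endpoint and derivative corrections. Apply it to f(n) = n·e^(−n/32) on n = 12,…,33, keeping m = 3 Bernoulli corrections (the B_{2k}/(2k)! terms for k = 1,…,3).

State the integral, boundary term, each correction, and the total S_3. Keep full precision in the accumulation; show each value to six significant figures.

S_3 ≈ 236.027

The integral term ∫_12^33 x·e^(−x/32) dx = 226.056.
½[f(12) + f(33)] = ½[8.24747 + 11.7665] = 10.0070.
Integral + boundary = 236.063.
Correction k=1: B_{2}/2! · (f^{(1)}(33) − f^{(1)}(12)) = 1/12 · (-0.0111425 − 0.429556) = -0.0367249.
After k=1: 236.027.
Correction k=2: B_{4}/4! · (f^{(3)}(33) − f^{(3)}(12)) = −1/720 · (0.000685527 − 0.00176185) = 1.49489e-06.
After k=2: 236.027.
Correction k=3: B_{6}/6! · (f^{(5)}(33) − f^{(5)}(12)) = 1/30240 · (1.34955e-06 − 3.03146e-06) = -5.56188e-11.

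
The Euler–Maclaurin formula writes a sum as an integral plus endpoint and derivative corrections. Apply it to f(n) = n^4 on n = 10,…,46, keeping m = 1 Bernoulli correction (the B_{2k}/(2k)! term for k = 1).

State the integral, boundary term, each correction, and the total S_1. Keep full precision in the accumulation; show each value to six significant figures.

∫_10^46 x^4 dx evaluates to 4.11726e+07.
Endpoint term: (f(10) + f(46))/2 = (10000.0 + 4.47746e+06)/2 = 2.24373e+06.
Integral + boundary = 4.34163e+07.
k=1: B_{2}/(2)! × [f^{(1)}(46) − f^{(1)}(10)] = 1/12 × (389344 − 4000.00) = 32112.0.

S_1 ≈ 4.34484e+07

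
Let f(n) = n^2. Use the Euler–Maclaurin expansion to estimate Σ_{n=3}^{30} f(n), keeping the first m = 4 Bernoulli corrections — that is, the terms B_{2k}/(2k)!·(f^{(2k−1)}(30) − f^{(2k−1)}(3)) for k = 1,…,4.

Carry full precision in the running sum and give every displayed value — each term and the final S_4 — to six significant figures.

S_4 ≈ 9450.00

The integral term ∫_3^30 x^2 dx = 8991.00.
Endpoint term: (f(3) + f(30))/2 = (9.00000 + 900.000)/2 = 454.500.
So far: 9445.50.
Correction k=1: B_{2}/2! · (f^{(1)}(30) − f^{(1)}(3)) = 1/12 · (60.0000 − 6.00000) = 4.50000.
Partial sum through k=1: 9450.00.
Correction k=2: B_{4}/4! · (f^{(3)}(30) − f^{(3)}(3)) = −1/720 · (0.00000 − 0.00000) = 0.00000.
Partial sum through k=2: 9450.00.
Correction k=3: B_{6}/6! · (f^{(5)}(30) − f^{(5)}(3)) = 1/30240 · (0.00000 − 0.00000) = 0.00000.
Partial sum through k=3: 9450.00.
Correction k=4: B_{8}/8! · (f^{(7)}(30) − f^{(7)}(3)) = −1/1209600 · (0.00000 − 0.00000) = 0.00000.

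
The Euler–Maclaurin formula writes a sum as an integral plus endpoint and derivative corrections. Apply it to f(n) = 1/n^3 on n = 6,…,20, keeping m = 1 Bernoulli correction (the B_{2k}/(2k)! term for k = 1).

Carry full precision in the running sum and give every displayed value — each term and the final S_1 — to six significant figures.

S_1 ≈ 0.0152075

Integral: ∫_6^20 1/x^3 dx = 0.0126389.
½[f(6) + f(20)] = ½[0.00462963 + 0.000125000] = 0.00237731.
So far: 0.0150162.
k=1: B_{2}/(2)! × [f^{(1)}(20) − f^{(1)}(6)] = 1/12 × (-1.87500e-05 − (-0.00231481)) = 0.000191339.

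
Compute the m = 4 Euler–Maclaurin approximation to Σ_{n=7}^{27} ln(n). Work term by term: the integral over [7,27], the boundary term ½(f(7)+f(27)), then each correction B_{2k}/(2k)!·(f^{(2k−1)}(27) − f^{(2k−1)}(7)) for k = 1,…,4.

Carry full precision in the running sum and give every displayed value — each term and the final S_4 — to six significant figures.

S_4 ≈ 57.9783

Integral: ∫_7^27 ln(x) dx = 55.3662.
½[f(7) + f(27)] = ½[1.94591 + 3.29584] = 2.62087.
Running total after boundary: 57.9871.
k=1: B_{2}/(2)! × [f^{(1)}(27) − f^{(1)}(7)] = 1/12 × (0.0370370 − 0.142857) = -0.00881834.
Partial sum through k=1: 57.9783.
k=2: B_{4}/(4)! × [f^{(3)}(27) − f^{(3)}(7)] = −1/720 × (0.000101611 − 0.00583090) = 7.95735e-06.
Partial sum through k=2: 57.9783.
k=3: B_{6}/(6)! × [f^{(5)}(27) − f^{(5)}(7)] = 1/30240 × (1.67260e-06 − 0.00142798) = -4.71661e-08.
Partial sum through k=3: 57.9783.
k=4: B_{8}/(8)! × [f^{(7)}(27) − f^{(7)}(7)] = −1/1209600 × (6.88313e-08 − 0.000874271) = 7.22720e-10.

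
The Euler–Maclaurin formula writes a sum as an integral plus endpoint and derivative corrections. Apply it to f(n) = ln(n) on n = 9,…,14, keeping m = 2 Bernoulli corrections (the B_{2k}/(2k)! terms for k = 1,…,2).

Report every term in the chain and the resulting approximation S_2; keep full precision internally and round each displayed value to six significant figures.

The integral term ∫_9^14 ln(x) dx = 12.1718.
Endpoint term: (f(9) + f(14))/2 = (2.19722 + 2.63906)/2 = 2.41814.
So far: 14.5899.
Order-1 term: 1/12 · (0.0714286 − 0.111111) = -0.00330688.
Running total after k=1: 14.5866.
Order-2 term: −1/720 · (0.000728863 − 0.00274348) = 2.79809e-06.

S_2 ≈ 14.5866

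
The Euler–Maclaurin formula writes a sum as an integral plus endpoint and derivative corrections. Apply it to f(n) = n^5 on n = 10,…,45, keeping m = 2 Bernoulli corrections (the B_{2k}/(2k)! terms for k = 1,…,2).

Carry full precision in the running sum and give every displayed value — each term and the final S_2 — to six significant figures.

S_2 ≈ 1.47781e+09

The integral term ∫_10^45 x^5 dx = 1.38379e+09.
Endpoint term: (f(10) + f(45))/2 = (100000 + 1.84528e+08)/2 = 9.23141e+07.
Running total after boundary: 1.47611e+09.
Correction k=1: B_{2}/2! · (f^{(1)}(45) − f^{(1)}(10)) = 1/12 · (2.05031e+07 − 50000.0) = 1.70443e+06.
Partial sum through k=1: 1.47781e+09.
Correction k=2: B_{4}/4! · (f^{(3)}(45) − f^{(3)}(10)) = −1/720 · (121500 − 6000.00) = -160.417.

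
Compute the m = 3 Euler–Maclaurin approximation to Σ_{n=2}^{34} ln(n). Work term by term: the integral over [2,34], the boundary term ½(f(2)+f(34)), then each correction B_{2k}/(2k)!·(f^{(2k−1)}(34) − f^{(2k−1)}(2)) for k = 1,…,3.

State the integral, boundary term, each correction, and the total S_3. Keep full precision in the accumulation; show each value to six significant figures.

Integral: ∫_2^34 ln(x) dx = 86.5100.
Endpoint term: (f(2) + f(34))/2 = (0.693147 + 3.52636)/2 = 2.10975.
Integral + boundary = 88.6197.
Order-1 term: 1/12 · (0.0294118 − 0.500000) = -0.0392157.
Running total after k=1: 88.5805.
Order-2 term: −1/720 · (5.08854e-05 − 0.250000) = 0.000347152.
Running total after k=2: 88.5808.
Order-3 term: 1/30240 · (5.28222e-07 − 0.750000) = -2.48016e-05.

S_3 ≈ 88.5808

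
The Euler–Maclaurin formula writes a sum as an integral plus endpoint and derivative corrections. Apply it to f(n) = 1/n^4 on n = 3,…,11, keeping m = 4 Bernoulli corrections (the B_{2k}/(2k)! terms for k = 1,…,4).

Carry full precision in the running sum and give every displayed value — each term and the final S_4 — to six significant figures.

S_4 ≈ 0.0196042

∫_3^11 1/x^4 dx evaluates to 0.0120952.
½[f(3) + f(11)] = ½[0.0123457 + 6.83013e-05] = 0.00620699.
So far: 0.0183022.
Correction k=1: B_{2}/2! · (f^{(1)}(11) − f^{(1)}(3)) = 1/12 · (-2.48369e-05 − (-0.0164609)) = 0.00136967.
Running total after k=1: 0.0196719.
Correction k=2: B_{4}/4! · (f^{(3)}(11) − f^{(3)}(3)) = −1/720 · (-6.15790e-06 − (-0.0548697)) = -7.61993e-05.
Running total after k=2: 0.0195957.
Correction k=3: B_{6}/6! · (f^{(5)}(11) − f^{(5)}(3)) = 1/30240 · (-2.84994e-06 − (-0.341411)) = 1.12900e-05.
Running total after k=3: 0.0196070.
Correction k=4: B_{8}/8! · (f^{(7)}(11) − f^{(7)}(3)) = −1/1209600 · (-2.11979e-06 − (-3.41411)) = -2.82251e-06.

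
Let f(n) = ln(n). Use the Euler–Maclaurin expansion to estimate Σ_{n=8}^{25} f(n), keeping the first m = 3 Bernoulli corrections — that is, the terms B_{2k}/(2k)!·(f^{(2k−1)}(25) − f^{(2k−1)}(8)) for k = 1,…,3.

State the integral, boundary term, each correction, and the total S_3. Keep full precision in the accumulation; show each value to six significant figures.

Integral: ∫_8^25 ln(x) dx = 46.8364.
Boundary: ½(f(8) + f(25)) = ½(2.07944 + 3.21888) = 2.64916.
Integral + boundary = 49.4855.
Order-1 term: 1/12 · (0.0400000 − 0.125000) = -0.00708333.
After k=1: 49.4784.
Order-2 term: −1/720 · (0.000128000 − 0.00390625) = 5.24757e-06.
After k=2: 49.4784.
Order-3 term: 1/30240 · (2.45760e-06 − 0.000732422) = -2.41390e-08.

S_3 ≈ 49.4784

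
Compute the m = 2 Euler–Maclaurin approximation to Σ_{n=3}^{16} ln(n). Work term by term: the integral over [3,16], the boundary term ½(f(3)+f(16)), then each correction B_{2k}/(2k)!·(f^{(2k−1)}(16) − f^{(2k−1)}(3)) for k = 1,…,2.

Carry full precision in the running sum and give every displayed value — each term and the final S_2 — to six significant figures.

S_2 ≈ 29.9787

The integral term ∫_3^16 ln(x) dx = 28.0656.
½[f(3) + f(16)] = ½[1.09861 + 2.77259] = 1.93560.
Running total after boundary: 30.0012.
Correction k=1: B_{2}/2! · (f^{(1)}(16) − f^{(1)}(3)) = 1/12 · (0.0625000 − 0.333333) = -0.0225694.
After k=1: 29.9786.
Correction k=2: B_{4}/4! · (f^{(3)}(16) − f^{(3)}(3)) = −1/720 · (0.000488281 − 0.0740741) = 0.000102202.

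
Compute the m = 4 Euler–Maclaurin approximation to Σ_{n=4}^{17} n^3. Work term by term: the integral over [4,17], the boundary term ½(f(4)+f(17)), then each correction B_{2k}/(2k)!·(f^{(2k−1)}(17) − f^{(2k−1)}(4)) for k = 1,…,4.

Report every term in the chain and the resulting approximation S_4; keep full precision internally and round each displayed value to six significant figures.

S_4 ≈ 23373.0

The integral term ∫_4^17 x^3 dx = 20816.2.
½[f(4) + f(17)] = ½[64.0000 + 4913.00] = 2488.50.
So far: 23304.8.
k=1: B_{2}/(2)! × [f^{(1)}(17) − f^{(1)}(4)] = 1/12 × (867.000 − 48.0000) = 68.2500.
Partial sum through k=1: 23373.0.
k=2: B_{4}/(4)! × [f^{(3)}(17) − f^{(3)}(4)] = −1/720 × (6.00000 − 6.00000) = 0.00000.
Partial sum through k=2: 23373.0.
k=3: B_{6}/(6)! × [f^{(5)}(17) − f^{(5)}(4)] = 1/30240 × (0.00000 − 0.00000) = 0.00000.
Partial sum through k=3: 23373.0.
k=4: B_{8}/(8)! × [f^{(7)}(17) − f^{(7)}(4)] = −1/1209600 × (0.00000 − 0.00000) = 0.00000.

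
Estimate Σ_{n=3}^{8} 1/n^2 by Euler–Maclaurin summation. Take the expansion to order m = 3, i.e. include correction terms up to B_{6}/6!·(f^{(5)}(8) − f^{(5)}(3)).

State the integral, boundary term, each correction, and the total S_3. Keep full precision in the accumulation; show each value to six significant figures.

Integral: ∫_3^8 1/x^2 dx = 0.208333.
Endpoint term: (f(3) + f(8))/2 = (0.111111 + 0.0156250)/2 = 0.0633681.
Running total after boundary: 0.271701.
Order-1 term: 1/12 · (-0.00390625 − (-0.0740741)) = 0.00584732.
After k=1: 0.277549.
Order-2 term: −1/720 · (-0.000732422 − (-0.0987654)) = -0.000136157.
After k=2: 0.277413.
Order-3 term: 1/30240 · (-0.000343323 − (-0.329218)) = 1.08755e-05.

S_3 ≈ 0.277423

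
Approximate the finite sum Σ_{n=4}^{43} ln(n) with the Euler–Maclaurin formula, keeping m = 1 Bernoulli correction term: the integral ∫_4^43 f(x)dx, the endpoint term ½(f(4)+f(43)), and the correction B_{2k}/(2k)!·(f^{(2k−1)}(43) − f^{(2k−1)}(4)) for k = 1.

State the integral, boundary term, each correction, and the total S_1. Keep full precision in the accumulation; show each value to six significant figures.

S_1 ≈ 119.741

The integral term ∫_4^43 ln(x) dx = 117.186.
Boundary: ½(f(4) + f(43)) = ½(1.38629 + 3.76120) = 2.57375.
So far: 119.760.
k=1: B_{2}/(2)! × [f^{(1)}(43) − f^{(1)}(4)] = 1/12 × (0.0232558 − 0.250000) = -0.0188953.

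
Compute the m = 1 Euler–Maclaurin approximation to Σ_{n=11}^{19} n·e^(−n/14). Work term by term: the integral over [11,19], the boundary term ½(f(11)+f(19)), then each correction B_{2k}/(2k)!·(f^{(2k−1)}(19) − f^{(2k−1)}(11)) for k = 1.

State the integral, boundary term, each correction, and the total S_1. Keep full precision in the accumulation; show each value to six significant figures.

S_1 ≈ 45.5477

Integral: ∫_11^19 x·e^(−x/14) dx = 40.6114.
Boundary: ½(f(11) + f(19)) = ½(5.01373 + 4.89051) = 4.95212.
Integral + boundary = 45.5635.
Correction k=1: B_{2}/2! · (f^{(1)}(19) − f^{(1)}(11)) = 1/12 · (-0.0919268 − 0.0976701) = -0.0157997.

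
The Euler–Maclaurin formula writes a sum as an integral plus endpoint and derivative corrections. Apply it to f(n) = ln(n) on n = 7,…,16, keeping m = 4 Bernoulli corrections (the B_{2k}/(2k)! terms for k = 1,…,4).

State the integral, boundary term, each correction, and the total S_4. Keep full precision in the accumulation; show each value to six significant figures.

Integral: ∫_7^16 ln(x) dx = 21.7400.
½[f(7) + f(16)] = ½[1.94591 + 2.77259] = 2.35925.
Integral + boundary = 24.0993.
k=1: B_{2}/(2)! × [f^{(1)}(16) − f^{(1)}(7)] = 1/12 × (0.0625000 − 0.142857) = -0.00669643.
Partial sum through k=1: 24.0926.
k=2: B_{4}/(4)! × [f^{(3)}(16) − f^{(3)}(7)] = −1/720 × (0.000488281 − 0.00583090) = 7.42031e-06.
Partial sum through k=2: 24.0926.
k=3: B_{6}/(6)! × [f^{(5)}(16) − f^{(5)}(7)] = 1/30240 × (2.28882e-05 − 0.00142798) = -4.64646e-08.
Partial sum through k=3: 24.0926.
k=4: B_{8}/(8)! × [f^{(7)}(16) − f^{(7)}(7)] = −1/1209600 × (2.68221e-06 − 0.000874271) = 7.20560e-10.

S_4 ≈ 24.0926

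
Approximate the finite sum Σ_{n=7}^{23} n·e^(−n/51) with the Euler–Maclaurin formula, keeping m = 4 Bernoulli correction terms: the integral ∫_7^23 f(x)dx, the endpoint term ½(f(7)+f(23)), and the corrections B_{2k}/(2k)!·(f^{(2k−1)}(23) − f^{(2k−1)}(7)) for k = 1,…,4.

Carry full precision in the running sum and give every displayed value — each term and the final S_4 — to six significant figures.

Integral: ∫_7^23 x·e^(−x/51) dx = 174.580.
Endpoint term: (f(7) + f(23))/2 = (6.10224 + 14.6511)/2 = 10.3767.
Running total after boundary: 184.957.
k=1: B_{2}/(2)! × [f^{(1)}(23) − f^{(1)}(7)] = 1/12 × (0.349727 − 0.752096) = -0.0335307.
Running total after k=1: 184.923.
k=2: B_{4}/(4)! × [f^{(3)}(23) − f^{(3)}(7)] = −1/720 × (0.000624273 − 0.000959474) = 4.65557e-07.
Running total after k=2: 184.923.
k=3: B_{6}/(6)! × [f^{(5)}(23) − f^{(5)}(7)] = 1/30240 × (4.28330e-07 − 6.26602e-07) = -6.55660e-12.
Running total after k=3: 184.923.
k=4: B_{8}/(8)! × [f^{(7)}(23) − f^{(7)}(7)] = −1/1209600 × (2.37081e-10 − 3.39991e-10) = 8.50778e-17.

S_4 ≈ 184.923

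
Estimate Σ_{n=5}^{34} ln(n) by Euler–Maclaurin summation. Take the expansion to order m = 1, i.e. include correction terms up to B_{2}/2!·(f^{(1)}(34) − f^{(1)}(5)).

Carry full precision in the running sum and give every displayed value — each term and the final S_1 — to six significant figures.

∫_5^34 ln(x) dx evaluates to 82.8491.
Endpoint term: (f(5) + f(34))/2 = (1.60944 + 3.52636)/2 = 2.56790.
So far: 85.4170.
Correction k=1: B_{2}/2! · (f^{(1)}(34) − f^{(1)}(5)) = 1/12 · (0.0294118 − 0.200000) = -0.0142157.

S_1 ≈ 85.4028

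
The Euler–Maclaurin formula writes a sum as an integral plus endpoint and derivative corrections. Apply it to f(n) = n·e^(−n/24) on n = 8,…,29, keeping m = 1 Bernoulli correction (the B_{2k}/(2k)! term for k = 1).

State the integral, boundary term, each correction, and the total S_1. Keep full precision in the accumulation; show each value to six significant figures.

Integral: ∫_8^29 x·e^(−x/24) dx = 170.356.
Endpoint term: (f(8) + f(29))/2 = (5.73225 + 8.66215)/2 = 7.19720.
Integral + boundary = 177.554.
Order-1 term: 1/12 · (-0.0622281 − 0.477688) = -0.0449930.

S_1 ≈ 177.509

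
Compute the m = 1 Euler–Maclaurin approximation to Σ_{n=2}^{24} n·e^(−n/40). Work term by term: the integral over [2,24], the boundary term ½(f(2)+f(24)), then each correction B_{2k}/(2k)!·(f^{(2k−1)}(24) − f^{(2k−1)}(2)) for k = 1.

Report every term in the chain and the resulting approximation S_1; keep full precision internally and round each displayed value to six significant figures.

S_1 ≈ 200.588

∫_2^24 x·e^(−x/40) dx evaluates to 193.108.
½[f(2) + f(24)] = ½[1.90246 + 13.1715] = 7.53697.
So far: 200.645.
k=1: B_{2}/(2)! × [f^{(1)}(24) − f^{(1)}(2)] = 1/12 × (0.219525 − 0.903668) = -0.0570119.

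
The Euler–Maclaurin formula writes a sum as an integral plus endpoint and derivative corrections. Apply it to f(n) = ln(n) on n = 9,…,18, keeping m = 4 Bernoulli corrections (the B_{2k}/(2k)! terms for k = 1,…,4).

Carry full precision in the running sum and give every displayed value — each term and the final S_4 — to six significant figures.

S_4 ≈ 25.7908

The integral term ∫_9^18 ln(x) dx = 23.2517.
½[f(9) + f(18)] = ½[2.19722 + 2.89037] = 2.54380.
Running total after boundary: 25.7955.
Correction k=1: B_{2}/2! · (f^{(1)}(18) − f^{(1)}(9)) = 1/12 · (0.0555556 − 0.111111) = -0.00462963.
After k=1: 25.7908.
Correction k=2: B_{4}/4! · (f^{(3)}(18) − f^{(3)}(9)) = −1/720 · (0.000342936 − 0.00274348) = 3.33410e-06.
After k=2: 25.7908.
Correction k=3: B_{6}/6! · (f^{(5)}(18) − f^{(5)}(9)) = 1/30240 · (1.27013e-05 − 0.000406442) = -1.30205e-08.
After k=3: 25.7908.
Correction k=4: B_{8}/8! · (f^{(7)}(18) − f^{(7)}(9)) = −1/1209600 · (1.17605e-06 − 0.000150534) = 1.23477e-10.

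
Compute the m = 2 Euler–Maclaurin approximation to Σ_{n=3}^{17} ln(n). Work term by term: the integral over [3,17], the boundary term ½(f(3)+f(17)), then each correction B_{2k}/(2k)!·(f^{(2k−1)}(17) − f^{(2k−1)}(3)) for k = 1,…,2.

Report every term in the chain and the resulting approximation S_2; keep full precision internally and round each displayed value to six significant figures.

Integral: ∫_3^17 ln(x) dx = 30.8688.
Boundary: ½(f(3) + f(17)) = ½(1.09861 + 2.83321) = 1.96591.
Running total after boundary: 32.8347.
Order-1 term: 1/12 · (0.0588235 − 0.333333) = -0.0228758.
Running total after k=1: 32.8118.
Order-2 term: −1/720 · (0.000407083 − 0.0740741) = 0.000102315.

S_2 ≈ 32.8119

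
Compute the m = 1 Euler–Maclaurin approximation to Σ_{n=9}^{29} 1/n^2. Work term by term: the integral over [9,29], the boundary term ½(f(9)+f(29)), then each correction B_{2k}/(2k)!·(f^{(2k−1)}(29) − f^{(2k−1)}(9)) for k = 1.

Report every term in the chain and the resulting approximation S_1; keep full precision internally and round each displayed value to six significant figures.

Integral: ∫_9^29 1/x^2 dx = 0.0766284.
Endpoint term: (f(9) + f(29))/2 = (0.0123457 + 0.00118906)/2 = 0.00676737.
Integral + boundary = 0.0833957.
Correction k=1: B_{2}/2! · (f^{(1)}(29) − f^{(1)}(9)) = 1/12 · (-8.20042e-05 − (-0.00274348)) = 0.000221790.

S_1 ≈ 0.0836175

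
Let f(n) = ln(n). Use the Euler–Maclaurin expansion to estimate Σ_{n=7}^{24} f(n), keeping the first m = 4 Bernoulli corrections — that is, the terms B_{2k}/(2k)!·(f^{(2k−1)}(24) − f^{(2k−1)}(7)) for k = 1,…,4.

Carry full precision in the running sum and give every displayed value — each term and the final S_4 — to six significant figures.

S_4 ≈ 48.2055

∫_7^24 ln(x) dx evaluates to 45.6519.
½[f(7) + f(24)] = ½[1.94591 + 3.17805] = 2.56198.
Running total after boundary: 48.2139.
k=1: B_{2}/(2)! × [f^{(1)}(24) − f^{(1)}(7)] = 1/12 × (0.0416667 − 0.142857) = -0.00843254.
After k=1: 48.2055.
k=2: B_{4}/(4)! × [f^{(3)}(24) − f^{(3)}(7)] = −1/720 × (0.000144676 − 0.00583090) = 7.89754e-06.
After k=2: 48.2055.
k=3: B_{6}/(6)! × [f^{(5)}(24) − f^{(5)}(7)] = 1/30240 × (3.01408e-06 − 0.00142798) = -4.71218e-08.
After k=3: 48.2055.
k=4: B_{8}/(8)! × [f^{(7)}(24) − f^{(7)}(7)] = −1/1209600 × (1.56983e-07 − 0.000874271) = 7.22647e-10.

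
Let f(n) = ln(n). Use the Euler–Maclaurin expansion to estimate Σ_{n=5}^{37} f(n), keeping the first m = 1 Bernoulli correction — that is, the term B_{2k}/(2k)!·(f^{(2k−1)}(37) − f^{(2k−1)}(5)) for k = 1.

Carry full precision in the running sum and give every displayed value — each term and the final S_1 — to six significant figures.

S_1 ≈ 96.1525

The integral term ∫_5^37 ln(x) dx = 93.5568.
Boundary: ½(f(5) + f(37)) = ½(1.60944 + 3.61092) = 2.61018.
So far: 96.1670.
Correction k=1: B_{2}/2! · (f^{(1)}(37) − f^{(1)}(5)) = 1/12 · (0.0270270 − 0.200000) = -0.0144144.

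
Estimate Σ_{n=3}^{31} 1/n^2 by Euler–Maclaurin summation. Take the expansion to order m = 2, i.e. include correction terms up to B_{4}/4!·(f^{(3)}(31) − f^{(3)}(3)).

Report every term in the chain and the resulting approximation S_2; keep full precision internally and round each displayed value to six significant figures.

∫_3^31 1/x^2 dx evaluates to 0.301075.
½[f(3) + f(31)] = ½[0.111111 + 0.00104058] = 0.0560758.
So far: 0.357151.
Order-1 term: 1/12 · (-6.71344e-05 − (-0.0740741)) = 0.00616724.
Running total after k=1: 0.363318.
Order-2 term: −1/720 · (-8.38306e-07 − (-0.0987654)) = -0.000137173.

S_2 ≈ 0.363181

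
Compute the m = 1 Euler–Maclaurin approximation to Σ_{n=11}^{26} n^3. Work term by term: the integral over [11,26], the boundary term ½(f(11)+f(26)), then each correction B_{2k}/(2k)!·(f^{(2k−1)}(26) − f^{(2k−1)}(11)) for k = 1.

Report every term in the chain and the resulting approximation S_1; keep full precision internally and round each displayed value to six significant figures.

∫_11^26 x^3 dx evaluates to 110584.
Boundary: ½(f(11) + f(26)) = ½(1331.00 + 17576.0) = 9453.50.
Integral + boundary = 120037.
k=1: B_{2}/(2)! × [f^{(1)}(26) − f^{(1)}(11)] = 1/12 × (2028.00 − 363.000) = 138.750.

S_1 ≈ 120176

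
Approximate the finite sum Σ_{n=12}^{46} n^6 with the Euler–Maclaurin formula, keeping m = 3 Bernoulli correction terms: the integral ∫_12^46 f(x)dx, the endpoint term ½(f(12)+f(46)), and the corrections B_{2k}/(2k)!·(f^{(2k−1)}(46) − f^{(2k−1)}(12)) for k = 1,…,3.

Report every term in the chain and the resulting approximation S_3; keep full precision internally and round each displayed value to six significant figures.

S_3 ≈ 6.70960e+10

The integral term ∫_12^46 x^6 dx = 6.22545e+10.
½[f(12) + f(46)] = ½[2.98598e+06 + 9.47430e+09] = 4.73864e+09.
Running total after boundary: 6.69932e+10.
Correction k=1: B_{2}/2! · (f^{(1)}(46) − f^{(1)}(12)) = 1/12 · (1.23578e+09 − 1.49299e+06) = 1.02857e+08.
Partial sum through k=1: 6.70960e+10.
Correction k=2: B_{4}/4! · (f^{(3)}(46) − f^{(3)}(12)) = −1/720 · (1.16803e+07 − 207360) = -15934.7.
Partial sum through k=2: 6.70960e+10.
Correction k=3: B_{6}/6! · (f^{(5)}(46) − f^{(5)}(12)) = 1/30240 · (33120.0 − 8640.00) = 0.809524.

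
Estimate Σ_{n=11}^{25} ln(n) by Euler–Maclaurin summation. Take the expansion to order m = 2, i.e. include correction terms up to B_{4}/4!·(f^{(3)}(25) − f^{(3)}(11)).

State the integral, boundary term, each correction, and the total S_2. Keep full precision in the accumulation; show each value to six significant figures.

S_2 ≈ 42.8992

∫_11^25 ln(x) dx evaluates to 40.0950.
Boundary: ½(f(11) + f(25)) = ½(2.39790 + 3.21888) = 2.80839.
Running total after boundary: 42.9034.
Order-1 term: 1/12 · (0.0400000 − 0.0909091) = -0.00424242.
Running total after k=1: 42.8992.
Order-2 term: −1/720 · (0.000128000 − 0.00150263) = 1.90921e-06.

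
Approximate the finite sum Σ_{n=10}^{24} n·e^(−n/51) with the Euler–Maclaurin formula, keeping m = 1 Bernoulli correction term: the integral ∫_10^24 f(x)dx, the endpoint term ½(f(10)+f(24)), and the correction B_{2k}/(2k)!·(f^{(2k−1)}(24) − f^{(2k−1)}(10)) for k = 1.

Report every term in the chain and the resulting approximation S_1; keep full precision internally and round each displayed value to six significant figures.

Integral: ∫_10^24 x·e^(−x/51) dx = 167.852.
½[f(10) + f(24)] = ½[8.21948 + 14.9912] = 11.6054.
Running total after boundary: 179.457.
Order-1 term: 1/12 · (0.330689 − 0.660782) = -0.0275077.

S_1 ≈ 179.430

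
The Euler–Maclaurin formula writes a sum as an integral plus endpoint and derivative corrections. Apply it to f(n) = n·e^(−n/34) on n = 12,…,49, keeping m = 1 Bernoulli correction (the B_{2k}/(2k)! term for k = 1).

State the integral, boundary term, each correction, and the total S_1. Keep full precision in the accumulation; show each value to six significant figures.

S_1 ≈ 441.038

Integral: ∫_12^49 x·e^(−x/34) dx = 431.071.
Boundary: ½(f(12) + f(49)) = ½(8.43142 + 11.5958) = 10.0136.
So far: 441.085.
Correction k=1: B_{2}/2! · (f^{(1)}(49) − f^{(1)}(12)) = 1/12 · (-0.104404 − 0.454636) = -0.0465866.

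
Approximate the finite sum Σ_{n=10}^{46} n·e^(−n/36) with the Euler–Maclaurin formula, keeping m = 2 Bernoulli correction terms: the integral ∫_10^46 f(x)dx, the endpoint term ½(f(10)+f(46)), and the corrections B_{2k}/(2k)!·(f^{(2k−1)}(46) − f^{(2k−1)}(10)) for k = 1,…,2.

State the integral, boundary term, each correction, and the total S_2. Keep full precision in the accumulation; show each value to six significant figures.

The integral term ∫_10^46 x·e^(−x/36) dx = 431.770.
Endpoint term: (f(10) + f(46))/2 = (7.57465 + 12.8182)/2 = 10.1964.
Running total after boundary: 441.967.
k=1: B_{2}/(2)! × [f^{(1)}(46) − f^{(1)}(10)] = 1/12 × (-0.0774044 − 0.547058) = -0.0520385.
Partial sum through k=1: 441.915.
k=2: B_{4}/(4)! × [f^{(3)}(46) − f^{(3)}(10)] = −1/720 × (0.000370299 − 0.00159104) = 1.69547e-06.

S_2 ≈ 441.915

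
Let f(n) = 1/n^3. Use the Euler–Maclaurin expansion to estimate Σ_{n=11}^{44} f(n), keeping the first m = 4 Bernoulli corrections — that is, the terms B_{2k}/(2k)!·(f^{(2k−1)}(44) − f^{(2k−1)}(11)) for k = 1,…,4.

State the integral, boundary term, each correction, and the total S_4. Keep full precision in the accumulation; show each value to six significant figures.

S_4 ≈ 0.00427246

The integral term ∫_11^44 1/x^3 dx = 0.00387397.
½[f(11) + f(44)] = ½[0.000751315 + 1.17393e-05] = 0.000381527.
Integral + boundary = 0.00425549.
Correction k=1: B_{2}/2! · (f^{(1)}(44) − f^{(1)}(11)) = 1/12 · (-8.00406e-07 − (-0.000204904)) = 1.70086e-05.
Partial sum through k=1: 0.00427250.
Correction k=2: B_{4}/4! · (f^{(3)}(44) − f^{(3)}(11)) = −1/720 · (-8.26866e-09 − (-3.38684e-05)) = -4.70280e-08.
Partial sum through k=2: 0.00427246.
Correction k=3: B_{6}/6! · (f^{(5)}(44) − f^{(5)}(11)) = 1/30240 · (-1.79382e-10 − (-1.17560e-05)) = 3.88750e-10.
Partial sum through k=3: 0.00427246.
Correction k=4: B_{8}/8! · (f^{(7)}(44) − f^{(7)}(11)) = −1/1209600 · (-6.67124e-12 − (-6.99530e-06)) = -5.78314e-12.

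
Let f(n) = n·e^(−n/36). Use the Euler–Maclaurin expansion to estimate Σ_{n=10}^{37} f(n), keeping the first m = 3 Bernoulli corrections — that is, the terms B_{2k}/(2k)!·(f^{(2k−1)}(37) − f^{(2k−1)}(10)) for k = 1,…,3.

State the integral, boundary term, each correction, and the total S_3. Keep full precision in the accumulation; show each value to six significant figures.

∫_10^37 x·e^(−x/36) dx evaluates to 314.061.
Boundary: ½(f(10) + f(37)) = ½(7.57465 + 13.2386) = 10.4066.
Running total after boundary: 324.467.
Correction k=1: B_{2}/2! · (f^{(1)}(37) − f^{(1)}(10)) = 1/12 · (-0.00993892 − 0.547058) = -0.0464164.
Partial sum through k=1: 324.421.
Correction k=2: B_{4}/4! · (f^{(3)}(37) − f^{(3)}(10)) = −1/720 · (0.000544493 − 0.00159104) = 1.45354e-06.
Partial sum through k=2: 324.421.
Correction k=3: B_{6}/6! · (f^{(5)}(37) − f^{(5)}(10)) = 1/30240 · (8.46185e-07 − 2.12961e-06) = -4.24411e-11.

S_3 ≈ 324.421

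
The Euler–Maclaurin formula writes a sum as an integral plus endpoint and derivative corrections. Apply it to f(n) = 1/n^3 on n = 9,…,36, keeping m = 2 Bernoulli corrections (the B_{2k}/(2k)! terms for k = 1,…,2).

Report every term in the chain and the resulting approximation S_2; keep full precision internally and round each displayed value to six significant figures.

S_2 ≈ 0.00652142

∫_9^36 1/x^3 dx evaluates to 0.00578704.
½[f(9) + f(36)] = ½[0.00137174 + 2.14335e-05] = 0.000696588.
Integral + boundary = 0.00648362.
k=1: B_{2}/(2)! × [f^{(1)}(36) − f^{(1)}(9)] = 1/12 × (-1.78612e-06 − (-0.000457247)) = 3.79551e-05.
Running total after k=1: 0.00652158.
k=2: B_{4}/(4)! × [f^{(3)}(36) − f^{(3)}(9)] = −1/720 × (-2.75636e-08 − (-0.000112901)) = -1.56768e-07.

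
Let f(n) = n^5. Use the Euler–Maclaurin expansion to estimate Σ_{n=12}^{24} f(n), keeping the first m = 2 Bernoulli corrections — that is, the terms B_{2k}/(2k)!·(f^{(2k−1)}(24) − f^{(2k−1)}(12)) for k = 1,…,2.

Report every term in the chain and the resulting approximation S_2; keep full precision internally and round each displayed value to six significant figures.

Integral: ∫_12^24 x^5 dx = 3.13528e+07.
Boundary: ½(f(12) + f(24)) = ½(248832 + 7.96262e+06) = 4.10573e+06.
Integral + boundary = 3.54586e+07.
Order-1 term: 1/12 · (1.65888e+06 − 103680) = 129600.
After k=1: 3.55882e+07.
Order-2 term: −1/720 · (34560.0 − 8640.00) = -36.0000.

S_2 ≈ 3.55881e+07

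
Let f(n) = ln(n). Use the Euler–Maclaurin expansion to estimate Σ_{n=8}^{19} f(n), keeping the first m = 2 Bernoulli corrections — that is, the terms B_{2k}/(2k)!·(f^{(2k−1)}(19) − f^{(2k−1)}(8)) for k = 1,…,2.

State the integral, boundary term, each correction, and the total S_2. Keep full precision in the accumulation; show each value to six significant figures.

S_2 ≈ 30.8147

Integral: ∫_8^19 ln(x) dx = 28.3088.
Endpoint term: (f(8) + f(19))/2 = (2.07944 + 2.94444)/2 = 2.51194.
Running total after boundary: 30.8207.
Correction k=1: B_{2}/2! · (f^{(1)}(19) − f^{(1)}(8)) = 1/12 · (0.0526316 − 0.125000) = -0.00603070.
Partial sum through k=1: 30.8147.
Correction k=2: B_{4}/4! · (f^{(3)}(19) − f^{(3)}(8)) = −1/720 · (0.000291588 − 0.00390625) = 5.02036e-06.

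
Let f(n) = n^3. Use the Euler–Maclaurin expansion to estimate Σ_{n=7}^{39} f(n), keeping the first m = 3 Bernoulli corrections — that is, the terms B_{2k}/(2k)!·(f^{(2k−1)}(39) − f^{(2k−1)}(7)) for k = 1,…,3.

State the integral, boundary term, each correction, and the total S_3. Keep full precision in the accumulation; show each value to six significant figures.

The integral term ∫_7^39 x^3 dx = 577760.
Endpoint term: (f(7) + f(39))/2 = (343.000 + 59319.0)/2 = 29831.0.
Integral + boundary = 607591.
k=1: B_{2}/(2)! × [f^{(1)}(39) − f^{(1)}(7)] = 1/12 × (4563.00 − 147.000) = 368.000.
Running total after k=1: 607959.
k=2: B_{4}/(4)! × [f^{(3)}(39) − f^{(3)}(7)] = −1/720 × (6.00000 − 6.00000) = 0.00000.
Running total after k=2: 607959.
k=3: B_{6}/(6)! × [f^{(5)}(39) − f^{(5)}(7)] = 1/30240 × (0.00000 − 0.00000) = 0.00000.

S_3 ≈ 607959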